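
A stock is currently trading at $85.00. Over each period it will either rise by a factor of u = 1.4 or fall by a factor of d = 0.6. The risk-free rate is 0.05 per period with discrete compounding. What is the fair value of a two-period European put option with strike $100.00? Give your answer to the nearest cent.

Risk-neutral probability p = (1 + 0.05 − 0.6)/(1.4 − 0.6) = 0.4500/0.8000 = 0.5625
Terminal stock prices: S_uu = 166.6, S_ud = 71.4, S_dd = 30.6
Terminal payoffs (K − S): max(-66.6, 0) = 0, max(28.6, 0) = 28.6, max(69.4, 0) = 69.4
Node u (S = 119): V_u = 1/1.05·[0.5625·0.0000 + 0.4375·28.6000] = 11.9167
Node d (S = 51): V_d = 1/1.05·[0.5625·28.6000 + 0.4375·69.4000] = 44.2381
Node 0 (S = 85): V_0 = 1/1.05·[0.5625·11.9167 + 0.4375·44.2381] = 24.8165

$24.82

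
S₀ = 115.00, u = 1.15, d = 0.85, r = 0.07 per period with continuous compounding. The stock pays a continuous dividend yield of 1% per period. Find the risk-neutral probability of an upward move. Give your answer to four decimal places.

p = 0.7061

Per-period risk-free factor R = e^0.07 = 1.0725; dividend-adjusted growth = e^(0.07−0.01) = 1.0618.
Risk-neutral probability p = (1.0618 − 0.85)/(1.15 − 0.85) = 0.2118/0.3000 = 0.7061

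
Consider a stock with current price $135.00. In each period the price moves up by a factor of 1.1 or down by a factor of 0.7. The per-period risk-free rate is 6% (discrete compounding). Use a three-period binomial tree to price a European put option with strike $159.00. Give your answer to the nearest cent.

Risk-neutral probability p = (1 + 0.06 − 0.7)/(1.1 − 0.7) = 0.3600/0.4000 = 0.9000
Terminal stock prices: S_uuu = 179.7, S_uud = 114.3, S_udd = 72.76, S_ddd = 46.3
Terminal payoffs (K − S): max(-20.69, 0) = 0, max(44.65, 0) = 44.65, max(86.24, 0) = 86.24, max(112.7, 0) = 112.7
Node uu (S = 163.4): V_uu = 1/1.06·[0.9000·0.0000 + 0.1000·44.6550] = 4.2127
Node ud (S = 103.9): V_ud = 1/1.06·[0.9000·44.6550 + 0.1000·86.2350] = 46.0500
Node dd (S = 66.15): V_dd = 1/1.06·[0.9000·86.2350 + 0.1000·112.6950] = 83.8500
Node u (S = 148.5): V_u = 1/1.06·[0.9000·4.2127 + 0.1000·46.0500] = 7.9212
Node d (S = 94.5): V_d = 1/1.06·[0.9000·46.0500 + 0.1000·83.8500] = 47.0094
Node 0 (S = 135): V_0 = 1/1.06·[0.9000·7.9212 + 0.1000·47.0094] = 11.1604

$11.16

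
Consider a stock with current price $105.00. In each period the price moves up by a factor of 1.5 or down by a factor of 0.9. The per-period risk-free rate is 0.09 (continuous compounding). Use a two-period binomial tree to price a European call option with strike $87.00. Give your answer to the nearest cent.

Risk-neutral probability p = (e^0.09 − 0.9)/(1.5 − 0.9) = 0.1942/0.6000 = 0.3236
Terminal stock prices: S_uu = 236.2, S_ud = 141.8, S_dd = 85.05
Terminal payoffs (S − K): max(149.2, 0) = 149.2, max(54.75, 0) = 54.75, max(-1.95, 0) = 0
Node u (S = 157.5): V_u = e^(−0.09)·[0.3236·149.2500 + 0.6764·54.7500] = 77.9880
Node d (S = 94.5): V_d = e^(−0.09)·[0.3236·54.7500 + 0.6764·0.0000] = 16.1934
Node 0 (S = 105): V_0 = e^(−0.09)·[0.3236·77.9880 + 0.6764·16.1934] = 33.0766

$33.08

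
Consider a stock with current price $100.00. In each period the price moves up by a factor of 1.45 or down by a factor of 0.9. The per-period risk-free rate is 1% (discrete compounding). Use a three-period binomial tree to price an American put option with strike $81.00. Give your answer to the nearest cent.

Risk-neutral probability p = (1 + 0.01 − 0.9)/(1.45 − 0.9) = 0.1100/0.5500 = 0.2000
Terminal stock prices: S_uuu = 304.9, S_uud = 189.2, S_udd = 117.5, S_ddd = 72.9
Terminal payoffs (K − S): max(-223.9, 0) = 0, max(-108.2, 0) = 0, max(-36.45, 0) = 0, max(8.1, 0) = 8.1
Node uu (S = 210.2): continuation = 1/1.01·[0.2000·0.0000 + 0.8000·0.0000] = 0.0000; exercise value = 0.0000 ≤ continuation, so V_uu = 0.0000
Node ud (S = 130.5): continuation = 1/1.01·[0.2000·0.0000 + 0.8000·0.0000] = 0.0000; exercise value = 0.0000 ≤ continuation, so V_ud = 0.0000
Node dd (S = 81): continuation = 1/1.01·[0.2000·0.0000 + 0.8000·8.1000] = 6.4158; exercise value = 0.0000 ≤ continuation, so V_dd = 6.4158
Node u (S = 145): continuation = 1/1.01·[0.2000·0.0000 + 0.8000·0.0000] = 0.0000; exercise value = 0.0000 ≤ continuation, so V_u = 0.0000
Node d (S = 90): continuation = 1/1.01·[0.2000·0.0000 + 0.8000·6.4158] = 5.0819; exercise value = 0.0000 ≤ continuation, so V_d = 5.0819
Node 0 (S = 100): continuation = 1/1.01·[0.2000·0.0000 + 0.8000·5.0819] = 4.0252; exercise value = 0.0000 ≤ continuation, so V_0 = 4.0252

$4.03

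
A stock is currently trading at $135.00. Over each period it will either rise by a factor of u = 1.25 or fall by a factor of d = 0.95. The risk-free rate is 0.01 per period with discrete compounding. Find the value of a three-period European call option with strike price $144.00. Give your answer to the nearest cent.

$9.28

Risk-neutral probability p = (1 + 0.01 − 0.95)/(1.25 − 0.95) = 0.0600/0.3000 = 0.2000
Terminal stock prices: S_uuu = 263.7, S_uud = 200.4, S_udd = 152.3, S_ddd = 115.7
Terminal payoffs (S − K): max(119.7, 0) = 119.7, max(56.39, 0) = 56.39, max(8.297, 0) = 8.297, max(-28.25, 0) = 0
Node uu (S = 210.9): V_uu = 1/1.01·[0.2000·119.6719 + 0.8000·56.3906] = 68.3632
Node ud (S = 160.3): V_ud = 1/1.01·[0.2000·56.3906 + 0.8000·8.2969] = 17.7382
Node dd (S = 121.8): V_dd = 1/1.01·[0.2000·8.2969 + 0.8000·0.0000] = 1.6429
Node u (S = 168.8): V_u = 1/1.01·[0.2000·68.3632 + 0.8000·17.7382] = 27.5874
Node d (S = 128.2): V_d = 1/1.01·[0.2000·17.7382 + 0.8000·1.6429] = 4.8139
Node 0 (S = 135): V_0 = 1/1.01·[0.2000·27.5874 + 0.8000·4.8139] = 9.2758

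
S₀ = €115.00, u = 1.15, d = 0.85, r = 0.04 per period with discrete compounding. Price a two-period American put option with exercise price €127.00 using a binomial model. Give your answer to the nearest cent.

Risk-neutral probability p = (1 + 0.04 − 0.85)/(1.15 − 0.85) = 0.1900/0.3000 = 0.6333
Terminal stock prices: S_uu = 152.1, S_ud = 112.4, S_dd = 83.09
Terminal payoffs (K − S): max(-25.09, 0) = 0, max(14.59, 0) = 14.59, max(43.91, 0) = 43.91
Node u (S = 132.2): continuation = 1/1.04·[0.6333·0.0000 + 0.3667·14.5875] = 5.1430; exercise value = 0.0000 ≤ continuation, so V_u = 5.1430
Node d (S = 97.75): continuation = 1/1.04·[0.6333·14.5875 + 0.3667·43.9125] = 24.3654; exercise value = 29.2500 > continuation, so V_d = 29.2500 (exercise)
Node 0 (S = 115): continuation = 1/1.04·[0.6333·5.1430 + 0.3667·29.2500] = 13.4445; exercise value = 12.0000 ≤ continuation, so V_0 = 13.4445

€13.44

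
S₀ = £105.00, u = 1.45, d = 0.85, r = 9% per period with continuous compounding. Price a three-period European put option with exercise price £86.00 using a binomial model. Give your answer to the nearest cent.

Risk-neutral probability p = (e^0.09 − 0.85)/(1.45 − 0.85) = 0.2442/0.6000 = 0.4070
Terminal stock prices: S_uuu = 320.1, S_uud = 187.6, S_udd = 110, S_ddd = 64.48
Terminal payoffs (K − S): max(-234.1, 0) = 0, max(-101.6, 0) = 0, max(-24, 0) = 0, max(21.52, 0) = 21.52
Node uu (S = 220.8): V_uu = e^(−0.09)·[0.4070·0.0000 + 0.5930·0.0000] = 0.0000
Node ud (S = 129.4): V_ud = e^(−0.09)·[0.4070·0.0000 + 0.5930·0.0000] = 0.0000
Node dd (S = 75.86): V_dd = e^(−0.09)·[0.4070·0.0000 + 0.5930·21.5169] = 11.6622
Node u (S = 152.2): V_u = e^(−0.09)·[0.4070·0.0000 + 0.5930·0.0000] = 0.0000
Node d (S = 89.25): V_d = e^(−0.09)·[0.4070·0.0000 + 0.5930·11.6622] = 6.3209
Node 0 (S = 105): V_0 = e^(−0.09)·[0.4070·0.0000 + 0.5930·6.3209] = 3.4259

£3.43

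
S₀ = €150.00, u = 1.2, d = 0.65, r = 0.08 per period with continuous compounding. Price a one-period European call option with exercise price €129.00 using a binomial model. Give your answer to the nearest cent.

Risk-neutral probability p = (e^0.08 − 0.65)/(1.2 − 0.65) = 0.4333/0.5500 = 0.7878
Terminal stock prices: S_u = 180, S_d = 97.5
Terminal payoffs (S − K): max(51, 0) = 51, max(-31.5, 0) = 0
Node 0 (S = 150): V_0 = e^(−0.08)·[0.7878·51.0000 + 0.2122·0.0000] = 37.0885

€37.09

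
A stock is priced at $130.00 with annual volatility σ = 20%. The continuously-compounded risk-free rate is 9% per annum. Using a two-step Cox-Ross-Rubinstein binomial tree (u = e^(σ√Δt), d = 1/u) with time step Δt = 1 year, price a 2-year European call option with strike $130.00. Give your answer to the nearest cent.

$24.99

CRR parameters: u = e^(σ√Δt) = e^(0.2·√1) = 1.2214, d = 1/u = 0.8187
Per-period rate: rΔt = 0.09·1 = 0.09, so R = e^0.09 = 1.0942
Risk-neutral probability p = (e^0.09 − 0.8187)/(1.2214 − 0.8187) = 0.2754/0.4027 = 0.6840
Terminal stock prices: S_uu = 193.9, S_ud = 130, S_dd = 87.14
Terminal payoffs (S − K): max(63.94, 0) = 63.94, max(0, 0) = 0, max(-42.86, 0) = 0
Node u (S = 158.8): V_u = e^(−0.09)·[0.6840·63.9372 + 0.3160·0.0000] = 39.9713
Node d (S = 106.4): V_d = e^(−0.09)·[0.6840·0.0000 + 0.3160·0.0000] = 0.0000
Node 0 (S = 130): V_0 = e^(−0.09)·[0.6840·39.9713 + 0.3160·0.0000] = 24.9887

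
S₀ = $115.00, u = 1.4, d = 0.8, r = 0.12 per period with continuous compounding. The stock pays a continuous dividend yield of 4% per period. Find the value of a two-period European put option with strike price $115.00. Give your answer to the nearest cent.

$9.07

Per-period risk-free factor R = e^0.12 = 1.1275; dividend-adjusted growth = e^(0.12−0.04) = 1.0833.
Risk-neutral probability p = (1.0833 − 0.8)/(1.4 − 0.8) = 0.2833/0.6000 = 0.4721
Terminal stock prices: S_uu = 225.4, S_ud = 128.8, S_dd = 73.6
Terminal payoffs (K − S): max(-110.4, 0) = 0, max(-13.8, 0) = 0, max(41.4, 0) = 41.4
Node u (S = 161): V_u = e^(−0.12)·[0.4721·0.0000 + 0.5279·0.0000] = 0.0000
Node d (S = 92): V_d = e^(−0.12)·[0.4721·0.0000 + 0.5279·41.4000] = 19.3820
Node 0 (S = 115): V_0 = e^(−0.12)·[0.4721·0.0000 + 0.5279·19.3820] = 9.0740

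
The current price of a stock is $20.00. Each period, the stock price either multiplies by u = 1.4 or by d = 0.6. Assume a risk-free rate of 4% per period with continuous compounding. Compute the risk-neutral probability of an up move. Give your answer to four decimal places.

Risk-neutral probability p = (e^0.04 − 0.6)/(1.4 − 0.6) = 0.4408/0.8000 = 0.5510

p = 0.5510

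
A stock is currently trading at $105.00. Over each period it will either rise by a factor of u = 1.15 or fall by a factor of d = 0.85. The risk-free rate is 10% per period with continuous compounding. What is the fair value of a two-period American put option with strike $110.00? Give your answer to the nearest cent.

$5.00

Risk-neutral probability p = (e^0.1 − 0.85)/(1.15 − 0.85) = 0.2552/0.3000 = 0.8506
Terminal stock prices: S_uu = 138.9, S_ud = 102.6, S_dd = 75.86
Terminal payoffs (K − S): max(-28.86, 0) = 0, max(7.363, 0) = 7.363, max(34.14, 0) = 34.14
Node u (S = 120.7): continuation = e^(−0.1)·[0.8506·0.0000 + 0.1494·7.3625] = 0.9955; exercise value = 0.0000 ≤ continuation, so V_u = 0.9955
Node d (S = 89.25): continuation = e^(−0.1)·[0.8506·7.3625 + 0.1494·34.1375] = 10.2821; exercise value = 20.7500 > continuation, so V_d = 20.7500 (exercise)
Node 0 (S = 105): continuation = e^(−0.1)·[0.8506·0.9955 + 0.1494·20.7500] = 3.5718; exercise value = 5.0000 > continuation, so V_0 = 5.0000 (exercise)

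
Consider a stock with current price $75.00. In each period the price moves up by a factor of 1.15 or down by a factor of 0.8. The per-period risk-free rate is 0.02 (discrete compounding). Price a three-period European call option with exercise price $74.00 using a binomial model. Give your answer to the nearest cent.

Risk-neutral probability p = (1 + 0.02 − 0.8)/(1.15 − 0.8) = 0.2200/0.3500 = 0.6286
Terminal stock prices: S_uuu = 114.1, S_uud = 79.35, S_udd = 55.2, S_ddd = 38.4
Terminal payoffs (S − K): max(40.07, 0) = 40.07, max(5.35, 0) = 5.35, max(-18.8, 0) = 0, max(-35.6, 0) = 0
Node uu (S = 99.19): V_uu = 1/1.02·[0.6286·40.0656 + 0.3714·5.3500] = 26.6385
Node ud (S = 69): V_ud = 1/1.02·[0.6286·5.3500 + 0.3714·0.0000] = 3.2969
Node dd (S = 48): V_dd = 1/1.02·[0.6286·0.0000 + 0.3714·0.0000] = 0.0000
Node u (S = 86.25): V_u = 1/1.02·[0.6286·26.6385 + 0.3714·3.2969] = 17.6164
Node d (S = 60): V_d = 1/1.02·[0.6286·3.2969 + 0.3714·0.0000] = 2.0317
Node 0 (S = 75): V_0 = 1/1.02·[0.6286·17.6164 + 0.3714·2.0317] = 11.5959

$11.60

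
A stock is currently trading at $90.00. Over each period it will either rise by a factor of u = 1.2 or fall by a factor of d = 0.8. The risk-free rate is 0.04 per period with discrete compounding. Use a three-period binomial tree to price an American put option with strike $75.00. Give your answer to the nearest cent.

$3.58

Risk-neutral probability p = (1 + 0.04 − 0.8)/(1.2 − 0.8) = 0.2400/0.4000 = 0.6000
Terminal stock prices: S_uuu = 155.5, S_uud = 103.7, S_udd = 69.12, S_ddd = 46.08
Terminal payoffs (K − S): max(-80.52, 0) = 0, max(-28.68, 0) = 0, max(5.88, 0) = 5.88, max(28.92, 0) = 28.92
Node uu (S = 129.6): continuation = 1/1.04·[0.6000·0.0000 + 0.4000·0.0000] = 0.0000; exercise value = 0.0000 ≤ continuation, so V_uu = 0.0000
Node ud (S = 86.4): continuation = 1/1.04·[0.6000·0.0000 + 0.4000·5.8800] = 2.2615; exercise value = 0.0000 ≤ continuation, so V_ud = 2.2615
Node dd (S = 57.6): continuation = 1/1.04·[0.6000·5.8800 + 0.4000·28.9200] = 14.5154; exercise value = 17.4000 > continuation, so V_dd = 17.4000 (exercise)
Node u (S = 108): continuation = 1/1.04·[0.6000·0.0000 + 0.4000·2.2615] = 0.8698; exercise value = 0.0000 ≤ continuation, so V_u = 0.8698
Node d (S = 72): continuation = 1/1.04·[0.6000·2.2615 + 0.4000·17.4000] = 7.9970; exercise value = 3.0000 ≤ continuation, so V_d = 7.9970
Node 0 (S = 90): continuation = 1/1.04·[0.6000·0.8698 + 0.4000·7.9970] = 3.5776; exercise value = 0.0000 ≤ continuation, so V_0 = 3.5776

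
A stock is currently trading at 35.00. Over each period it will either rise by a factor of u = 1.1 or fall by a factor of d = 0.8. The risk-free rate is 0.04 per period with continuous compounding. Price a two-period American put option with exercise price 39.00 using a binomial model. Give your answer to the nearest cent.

Risk-neutral probability p = (e^0.04 − 0.8)/(1.1 − 0.8) = 0.2408/0.3000 = 0.8027
Terminal stock prices: S_uu = 42.35, S_ud = 30.8, S_dd = 22.4
Terminal payoffs (K − S): max(-3.35, 0) = 0, max(8.2, 0) = 8.2, max(16.6, 0) = 16.6
Node u (S = 38.5): continuation = e^(−0.04)·[0.8027·0.0000 + 0.1973·8.2000] = 1.5544; exercise value = 0.5000 ≤ continuation, so V_u = 1.5544
Node d (S = 28): continuation = e^(−0.04)·[0.8027·8.2000 + 0.1973·16.6000] = 9.4708; exercise value = 11.0000 > continuation, so V_d = 11.0000 (exercise)
Node 0 (S = 35): continuation = e^(−0.04)·[0.8027·1.5544 + 0.1973·11.0000] = 3.2840; exercise value = 4.0000 > continuation, so V_0 = 4.0000 (exercise)

4.00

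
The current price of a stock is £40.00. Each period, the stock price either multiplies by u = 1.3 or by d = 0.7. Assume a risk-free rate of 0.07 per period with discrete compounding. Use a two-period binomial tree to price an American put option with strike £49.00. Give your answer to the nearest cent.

Risk-neutral probability p = (1 + 0.07 − 0.7)/(1.3 − 0.7) = 0.3700/0.6000 = 0.6167
Terminal stock prices: S_uu = 67.6, S_ud = 36.4, S_dd = 19.6
Terminal payoffs (K − S): max(-18.6, 0) = 0, max(12.6, 0) = 12.6, max(29.4, 0) = 29.4
Node u (S = 52): continuation = 1/1.07·[0.6167·0.0000 + 0.3833·12.6000] = 4.5140; exercise value = 0.0000 ≤ continuation, so V_u = 4.5140
Node d (S = 28): continuation = 1/1.07·[0.6167·12.6000 + 0.3833·29.4000] = 17.7944; exercise value = 21.0000 > continuation, so V_d = 21.0000 (exercise)
Node 0 (S = 40): continuation = 1/1.07·[0.6167·4.5140 + 0.3833·21.0000] = 10.1249; exercise value = 9.0000 ≤ continuation, so V_0 = 10.1249

£10.12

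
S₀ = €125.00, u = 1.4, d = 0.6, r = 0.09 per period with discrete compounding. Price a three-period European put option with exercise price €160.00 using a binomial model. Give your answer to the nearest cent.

€31.02

Risk-neutral probability p = (1 + 0.09 − 0.6)/(1.4 − 0.6) = 0.4900/0.8000 = 0.6125
Terminal stock prices: S_uuu = 343, S_uud = 147, S_udd = 63, S_ddd = 27
Terminal payoffs (K − S): max(-183, 0) = 0, max(13, 0) = 13, max(97, 0) = 97, max(133, 0) = 133
Node uu (S = 245): V_uu = 1/1.09·[0.6125·0.0000 + 0.3875·13.0000] = 4.6216
Node ud (S = 105): V_ud = 1/1.09·[0.6125·13.0000 + 0.3875·97.0000] = 41.7890
Node dd (S = 45): V_dd = 1/1.09·[0.6125·97.0000 + 0.3875·133.0000] = 101.7890
Node u (S = 175): V_u = 1/1.09·[0.6125·4.6216 + 0.3875·41.7890] = 17.4532
Node d (S = 75): V_d = 1/1.09·[0.6125·41.7890 + 0.3875·101.7890] = 59.6688
Node 0 (S = 125): V_0 = 1/1.09·[0.6125·17.4532 + 0.3875·59.6688] = 31.0199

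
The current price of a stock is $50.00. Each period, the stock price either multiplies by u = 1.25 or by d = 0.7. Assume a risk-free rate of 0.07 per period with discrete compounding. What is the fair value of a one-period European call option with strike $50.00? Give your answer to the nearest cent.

$7.86

Risk-neutral probability p = (1 + 0.07 − 0.7)/(1.25 − 0.7) = 0.3700/0.5500 = 0.6727
Terminal stock prices: S_u = 62.5, S_d = 35
Terminal payoffs (S − K): max(12.5, 0) = 12.5, max(-15, 0) = 0
Node 0 (S = 50): V_0 = 1/1.07·[0.6727·12.5000 + 0.3273·0.0000] = 7.8590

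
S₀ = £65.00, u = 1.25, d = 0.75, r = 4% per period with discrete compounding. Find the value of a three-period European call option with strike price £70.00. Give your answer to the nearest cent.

Risk-neutral probability p = (1 + 0.04 − 0.75)/(1.25 − 0.75) = 0.2900/0.5000 = 0.5800
Terminal stock prices: S_uuu = 127, S_uud = 76.17, S_udd = 45.7, S_ddd = 27.42
Terminal payoffs (S − K): max(56.95, 0) = 56.95, max(6.172, 0) = 6.172, max(-24.3, 0) = 0, max(-42.58, 0) = 0
Node uu (S = 101.6): V_uu = 1/1.04·[0.5800·56.9531 + 0.4200·6.1719] = 34.2548
Node ud (S = 60.94): V_ud = 1/1.04·[0.5800·6.1719 + 0.4200·0.0000] = 3.4420
Node dd (S = 36.56): V_dd = 1/1.04·[0.5800·0.0000 + 0.4200·0.0000] = 0.0000
Node u (S = 81.25): V_u = 1/1.04·[0.5800·34.2548 + 0.4200·3.4420] = 20.4937
Node d (S = 48.75): V_d = 1/1.04·[0.5800·3.4420 + 0.4200·0.0000] = 1.9196
Node 0 (S = 65): V_0 = 1/1.04·[0.5800·20.4937 + 0.4200·1.9196] = 12.2044

£12.20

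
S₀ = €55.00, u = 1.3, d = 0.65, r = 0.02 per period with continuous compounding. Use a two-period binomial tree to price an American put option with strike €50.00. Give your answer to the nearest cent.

Risk-neutral probability p = (e^0.02 − 0.65)/(1.3 − 0.65) = 0.3702/0.6500 = 0.5695
Terminal stock prices: S_uu = 92.95, S_ud = 46.48, S_dd = 23.24
Terminal payoffs (K − S): max(-42.95, 0) = 0, max(3.525, 0) = 3.525, max(26.76, 0) = 26.76
Node u (S = 71.5): continuation = e^(−0.02)·[0.5695·0.0000 + 0.4305·3.5250] = 1.4873; exercise value = 0.0000 ≤ continuation, so V_u = 1.4873
Node d (S = 35.75): continuation = e^(−0.02)·[0.5695·3.5250 + 0.4305·26.7625] = 13.2599; exercise value = 14.2500 > continuation, so V_d = 14.2500 (exercise)
Node 0 (S = 55): continuation = e^(−0.02)·[0.5695·1.4873 + 0.4305·14.2500] = 6.8429; exercise value = 0.0000 ≤ continuation, so V_0 = 6.8429

€6.84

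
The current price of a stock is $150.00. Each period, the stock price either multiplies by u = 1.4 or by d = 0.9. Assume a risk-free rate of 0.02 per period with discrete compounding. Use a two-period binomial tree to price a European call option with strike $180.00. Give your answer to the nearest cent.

Risk-neutral probability p = (1 + 0.02 − 0.9)/(1.4 − 0.9) = 0.1200/0.5000 = 0.2400
Terminal stock prices: S_uu = 294, S_ud = 189, S_dd = 121.5
Terminal payoffs (S − K): max(114, 0) = 114, max(9, 0) = 9, max(-58.5, 0) = 0
Node u (S = 210): V_u = 1/1.02·[0.2400·114.0000 + 0.7600·9.0000] = 33.5294
Node d (S = 135): V_d = 1/1.02·[0.2400·9.0000 + 0.7600·0.0000] = 2.1176
Node 0 (S = 150): V_0 = 1/1.02·[0.2400·33.5294 + 0.7600·2.1176] = 9.4671

$9.47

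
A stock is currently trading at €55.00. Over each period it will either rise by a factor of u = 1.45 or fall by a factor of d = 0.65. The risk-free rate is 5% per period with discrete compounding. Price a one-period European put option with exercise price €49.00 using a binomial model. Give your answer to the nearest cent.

€6.31

Risk-neutral probability p = (1 + 0.05 − 0.65)/(1.45 − 0.65) = 0.4000/0.8000 = 0.5000
Terminal stock prices: S_u = 79.75, S_d = 35.75
Terminal payoffs (K − S): max(-30.75, 0) = 0, max(13.25, 0) = 13.25
Node 0 (S = 55): V_0 = 1/1.05·[0.5000·0.0000 + 0.5000·13.2500] = 6.3095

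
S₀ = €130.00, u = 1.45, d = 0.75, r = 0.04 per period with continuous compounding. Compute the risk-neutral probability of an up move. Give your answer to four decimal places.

Risk-neutral probability p = (e^0.04 − 0.75)/(1.45 − 0.75) = 0.2908/0.7000 = 0.4154

p = 0.4154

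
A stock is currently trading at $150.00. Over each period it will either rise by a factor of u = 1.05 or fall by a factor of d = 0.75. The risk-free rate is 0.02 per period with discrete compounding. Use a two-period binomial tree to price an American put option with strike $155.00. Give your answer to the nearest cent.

Risk-neutral probability p = (1 + 0.02 − 0.75)/(1.05 − 0.75) = 0.2700/0.3000 = 0.9000
Terminal stock prices: S_uu = 165.4, S_ud = 118.1, S_dd = 84.38
Terminal payoffs (K − S): max(-10.38, 0) = 0, max(36.88, 0) = 36.88, max(70.62, 0) = 70.62
Node u (S = 157.5): continuation = 1/1.02·[0.9000·0.0000 + 0.1000·36.8750] = 3.6152; exercise value = 0.0000 ≤ continuation, so V_u = 3.6152
Node d (S = 112.5): continuation = 1/1.02·[0.9000·36.8750 + 0.1000·70.6250] = 39.4608; exercise value = 42.5000 > continuation, so V_d = 42.5000 (exercise)
Node 0 (S = 150): continuation = 1/1.02·[0.9000·3.6152 + 0.1000·42.5000] = 7.3565; exercise value = 5.0000 ≤ continuation, so V_0 = 7.3565

$7.36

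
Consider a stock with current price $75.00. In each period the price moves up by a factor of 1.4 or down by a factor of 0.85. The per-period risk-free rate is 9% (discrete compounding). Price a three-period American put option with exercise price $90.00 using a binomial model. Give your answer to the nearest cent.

$15.09

Risk-neutral probability p = (1 + 0.09 − 0.85)/(1.4 − 0.85) = 0.2400/0.5500 = 0.4364
Terminal stock prices: S_uuu = 205.8, S_uud = 124.9, S_udd = 75.86, S_ddd = 46.06
Terminal payoffs (K − S): max(-115.8, 0) = 0, max(-34.95, 0) = 0, max(14.14, 0) = 14.14, max(43.94, 0) = 43.94
Node uu (S = 147): continuation = 1/1.09·[0.4364·0.0000 + 0.5636·0.0000] = 0.0000; exercise value = 0.0000 ≤ continuation, so V_uu = 0.0000
Node ud (S = 89.25): continuation = 1/1.09·[0.4364·0.0000 + 0.5636·14.1375] = 7.3105; exercise value = 0.7500 ≤ continuation, so V_ud = 7.3105
Node dd (S = 54.19): continuation = 1/1.09·[0.4364·14.1375 + 0.5636·43.9406] = 28.3813; exercise value = 35.8125 > continuation, so V_dd = 35.8125 (exercise)
Node u (S = 105): continuation = 1/1.09·[0.4364·0.0000 + 0.5636·7.3105] = 3.7802; exercise value = 0.0000 ≤ continuation, so V_u = 3.7802
Node d (S = 63.75): continuation = 1/1.09·[0.4364·7.3105 + 0.5636·35.8125] = 21.4452; exercise value = 26.2500 > continuation, so V_d = 26.2500 (exercise)
Node 0 (S = 75): continuation = 1/1.09·[0.4364·3.7802 + 0.5636·26.2500] = 15.0872; exercise value = 15.0000 ≤ continuation, so V_0 = 15.0872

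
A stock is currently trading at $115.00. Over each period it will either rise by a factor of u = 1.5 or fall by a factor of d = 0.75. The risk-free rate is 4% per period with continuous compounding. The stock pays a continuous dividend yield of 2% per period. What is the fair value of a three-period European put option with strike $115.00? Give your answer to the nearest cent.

Per-period risk-free factor R = e^0.04 = 1.0408; dividend-adjusted growth = e^(0.04−0.02) = 1.0202.
Risk-neutral probability p = (1.0202 − 0.75)/(1.5 − 0.75) = 0.2702/0.7500 = 0.3603
Terminal stock prices: S_uuu = 388.1, S_uud = 194.1, S_udd = 97.03, S_ddd = 48.52
Terminal payoffs (K − S): max(-273.1, 0) = 0, max(-79.06, 0) = 0, max(17.97, 0) = 17.97, max(66.48, 0) = 66.48
Node uu (S = 258.8): V_uu = e^(−0.04)·[0.3603·0.0000 + 0.6397·0.0000] = 0.0000
Node ud (S = 129.4): V_ud = e^(−0.04)·[0.3603·0.0000 + 0.6397·17.9688] = 11.0444
Node dd (S = 64.69): V_dd = e^(−0.04)·[0.3603·17.9688 + 0.6397·66.4844] = 47.0842
Node u (S = 172.5): V_u = e^(−0.04)·[0.3603·0.0000 + 0.6397·11.0444] = 6.7884
Node d (S = 86.25): V_d = e^(−0.04)·[0.3603·11.0444 + 0.6397·47.0842] = 32.7631
Node 0 (S = 115): V_0 = e^(−0.04)·[0.3603·6.7884 + 0.6397·32.7631] = 22.4875

$22.49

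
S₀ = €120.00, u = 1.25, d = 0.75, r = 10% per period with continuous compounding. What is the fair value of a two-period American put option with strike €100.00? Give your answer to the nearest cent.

€2.62

Risk-neutral probability p = (e^0.1 − 0.75)/(1.25 − 0.75) = 0.3552/0.5000 = 0.7103
Terminal stock prices: S_uu = 187.5, S_ud = 112.5, S_dd = 67.5
Terminal payoffs (K − S): max(-87.5, 0) = 0, max(-12.5, 0) = 0, max(32.5, 0) = 32.5
Node u (S = 150): continuation = e^(−0.1)·[0.7103·0.0000 + 0.2897·0.0000] = 0.0000; exercise value = 0.0000 ≤ continuation, so V_u = 0.0000
Node d (S = 90): continuation = e^(−0.1)·[0.7103·0.0000 + 0.2897·32.5000] = 8.5180; exercise value = 10.0000 > continuation, so V_d = 10.0000 (exercise)
Node 0 (S = 120): continuation = e^(−0.1)·[0.7103·0.0000 + 0.2897·10.0000] = 2.6209; exercise value = 0.0000 ≤ continuation, so V_0 = 2.6209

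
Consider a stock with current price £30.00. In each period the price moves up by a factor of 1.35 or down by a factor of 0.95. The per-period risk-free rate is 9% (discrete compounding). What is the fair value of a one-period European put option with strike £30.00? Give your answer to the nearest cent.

Risk-neutral probability p = (1 + 0.09 − 0.95)/(1.35 − 0.95) = 0.1400/0.4000 = 0.3500
Terminal stock prices: S_u = 40.5, S_d = 28.5
Terminal payoffs (K − S): max(-10.5, 0) = 0, max(1.5, 0) = 1.5
Node 0 (S = 30): V_0 = 1/1.09·[0.3500·0.0000 + 0.6500·1.5000] = 0.8945

£0.89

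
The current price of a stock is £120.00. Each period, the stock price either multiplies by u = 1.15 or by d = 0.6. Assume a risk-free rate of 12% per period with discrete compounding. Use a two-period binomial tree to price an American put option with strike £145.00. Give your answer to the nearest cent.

£25.00

Risk-neutral probability p = (1 + 0.12 − 0.6)/(1.15 − 0.6) = 0.5200/0.5500 = 0.9455
Terminal stock prices: S_uu = 158.7, S_ud = 82.8, S_dd = 43.2
Terminal payoffs (K − S): max(-13.7, 0) = 0, max(62.2, 0) = 62.2, max(101.8, 0) = 101.8
Node u (S = 138): continuation = 1/1.12·[0.9455·0.0000 + 0.0545·62.2000] = 3.0292; exercise value = 7.0000 > continuation, so V_u = 7.0000 (exercise)
Node d (S = 72): continuation = 1/1.12·[0.9455·62.2000 + 0.0545·101.8000] = 57.4643; exercise value = 73.0000 > continuation, so V_d = 73.0000 (exercise)
Node 0 (S = 120): continuation = 1/1.12·[0.9455·7.0000 + 0.0545·73.0000] = 9.4643; exercise value = 25.0000 > continuation, so V_0 = 25.0000 (exercise)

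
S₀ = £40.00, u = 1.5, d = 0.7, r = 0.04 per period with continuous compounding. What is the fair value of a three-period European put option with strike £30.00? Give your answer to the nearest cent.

Risk-neutral probability p = (e^0.04 − 0.7)/(1.5 − 0.7) = 0.3408/0.8000 = 0.4260
Terminal stock prices: S_uuu = 135, S_uud = 63, S_udd = 29.4, S_ddd = 13.72
Terminal payoffs (K − S): max(-105, 0) = 0, max(-33, 0) = 0, max(0.6, 0) = 0.6, max(16.28, 0) = 16.28
Node uu (S = 90): V_uu = e^(−0.04)·[0.4260·0.0000 + 0.5740·0.0000] = 0.0000
Node ud (S = 42): V_ud = e^(−0.04)·[0.4260·0.0000 + 0.5740·0.6000] = 0.3309
Node dd (S = 19.6): V_dd = e^(−0.04)·[0.4260·0.6000 + 0.5740·16.2800] = 9.2237
Node u (S = 60): V_u = e^(−0.04)·[0.4260·0.0000 + 0.5740·0.3309] = 0.1825
Node d (S = 28): V_d = e^(−0.04)·[0.4260·0.3309 + 0.5740·9.2237] = 5.2221
Node 0 (S = 40): V_0 = e^(−0.04)·[0.4260·0.1825 + 0.5740·5.2221] = 2.9546

£2.95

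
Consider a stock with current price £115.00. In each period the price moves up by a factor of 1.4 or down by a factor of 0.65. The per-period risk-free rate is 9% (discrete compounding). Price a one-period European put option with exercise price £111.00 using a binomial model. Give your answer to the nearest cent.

£13.75

Risk-neutral probability p = (1 + 0.09 − 0.65)/(1.4 − 0.65) = 0.4400/0.7500 = 0.5867
Terminal stock prices: S_u = 161, S_d = 74.75
Terminal payoffs (K − S): max(-50, 0) = 0, max(36.25, 0) = 36.25
Node 0 (S = 115): V_0 = 1/1.09·[0.5867·0.0000 + 0.4133·36.2500] = 13.7462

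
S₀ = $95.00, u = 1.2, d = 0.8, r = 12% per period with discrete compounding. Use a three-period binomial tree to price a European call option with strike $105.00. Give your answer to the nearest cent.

$22.77

Risk-neutral probability p = (1 + 0.12 − 0.8)/(1.2 − 0.8) = 0.3200/0.4000 = 0.8000
Terminal stock prices: S_uuu = 164.2, S_uud = 109.4, S_udd = 72.96, S_ddd = 48.64
Terminal payoffs (S − K): max(59.16, 0) = 59.16, max(4.44, 0) = 4.44, max(-32.04, 0) = 0, max(-56.36, 0) = 0
Node uu (S = 136.8): V_uu = 1/1.12·[0.8000·59.1600 + 0.2000·4.4400] = 43.0500
Node ud (S = 91.2): V_ud = 1/1.12·[0.8000·4.4400 + 0.2000·0.0000] = 3.1714
Node dd (S = 60.8): V_dd = 1/1.12·[0.8000·0.0000 + 0.2000·0.0000] = 0.0000
Node u (S = 114): V_u = 1/1.12·[0.8000·43.0500 + 0.2000·3.1714] = 31.3163
Node d (S = 76): V_d = 1/1.12·[0.8000·3.1714 + 0.2000·0.0000] = 2.2653
Node 0 (S = 95): V_0 = 1/1.12·[0.8000·31.3163 + 0.2000·2.2653] = 22.7733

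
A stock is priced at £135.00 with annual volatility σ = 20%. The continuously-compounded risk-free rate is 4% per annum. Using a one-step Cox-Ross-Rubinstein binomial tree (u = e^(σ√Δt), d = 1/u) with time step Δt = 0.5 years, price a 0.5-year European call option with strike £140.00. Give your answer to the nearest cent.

£8.15

CRR parameters: u = e^(σ√Δt) = e^(0.2·√0.5) = 1.1519, d = 1/u = 0.8681
Per-period rate: rΔt = 0.04·0.5 = 0.02, so R = e^0.02 = 1.0202
Risk-neutral probability p = (e^0.02 − 0.8681)/(1.1519 − 0.8681) = 0.1521/0.2838 = 0.5359
Terminal stock prices: S_u = 155.5, S_d = 117.2
Terminal payoffs (S − K): max(15.51, 0) = 15.51, max(-22.8, 0) = 0
Node 0 (S = 135): V_0 = e^(−0.02)·[0.5359·15.5078 + 0.4641·0.0000] = 8.1459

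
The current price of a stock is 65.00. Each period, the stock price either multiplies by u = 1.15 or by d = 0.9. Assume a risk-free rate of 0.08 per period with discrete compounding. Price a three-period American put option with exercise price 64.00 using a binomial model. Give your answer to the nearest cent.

Risk-neutral probability p = (1 + 0.08 − 0.9)/(1.15 − 0.9) = 0.1800/0.2500 = 0.7200
Terminal stock prices: S_uuu = 98.86, S_uud = 77.37, S_udd = 60.55, S_ddd = 47.39
Terminal payoffs (K − S): max(-34.86, 0) = 0, max(-13.37, 0) = 0, max(3.452, 0) = 3.452, max(16.61, 0) = 16.61
Node uu (S = 85.96): continuation = 1/1.08·[0.7200·0.0000 + 0.2800·0.0000] = 0.0000; exercise value = 0.0000 ≤ continuation, so V_uu = 0.0000
Node ud (S = 67.28): continuation = 1/1.08·[0.7200·0.0000 + 0.2800·3.4525] = 0.8951; exercise value = 0.0000 ≤ continuation, so V_ud = 0.8951
Node dd (S = 52.65): continuation = 1/1.08·[0.7200·3.4525 + 0.2800·16.6150] = 6.6093; exercise value = 11.3500 > continuation, so V_dd = 11.3500 (exercise)
Node u (S = 74.75): continuation = 1/1.08·[0.7200·0.0000 + 0.2800·0.8951] = 0.2321; exercise value = 0.0000 ≤ continuation, so V_u = 0.2321
Node d (S = 58.5): continuation = 1/1.08·[0.7200·0.8951 + 0.2800·11.3500] = 3.5393; exercise value = 5.5000 > continuation, so V_d = 5.5000 (exercise)
Node 0 (S = 65): continuation = 1/1.08·[0.7200·0.2321 + 0.2800·5.5000] = 1.5806; exercise value = 0.0000 ≤ continuation, so V_0 = 1.5806

1.58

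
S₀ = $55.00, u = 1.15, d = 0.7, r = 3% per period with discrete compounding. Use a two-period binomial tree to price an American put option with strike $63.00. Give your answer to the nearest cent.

$9.79

Risk-neutral probability p = (1 + 0.03 − 0.7)/(1.15 − 0.7) = 0.3300/0.4500 = 0.7333
Terminal stock prices: S_uu = 72.74, S_ud = 44.27, S_dd = 26.95
Terminal payoffs (K − S): max(-9.737, 0) = 0, max(18.73, 0) = 18.73, max(36.05, 0) = 36.05
Node u (S = 63.25): continuation = 1/1.03·[0.7333·0.0000 + 0.2667·18.7250] = 4.8479; exercise value = 0.0000 ≤ continuation, so V_u = 4.8479
Node d (S = 38.5): continuation = 1/1.03·[0.7333·18.7250 + 0.2667·36.0500] = 22.6650; exercise value = 24.5000 > continuation, so V_d = 24.5000 (exercise)
Node 0 (S = 55): continuation = 1/1.03·[0.7333·4.8479 + 0.2667·24.5000] = 9.7946; exercise value = 8.0000 ≤ continuation, so V_0 = 9.7946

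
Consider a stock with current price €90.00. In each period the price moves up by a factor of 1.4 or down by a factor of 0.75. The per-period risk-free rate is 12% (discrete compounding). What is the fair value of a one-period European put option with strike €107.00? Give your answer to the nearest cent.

€15.19

Risk-neutral probability p = (1 + 0.12 − 0.75)/(1.4 − 0.75) = 0.3700/0.6500 = 0.5692
Terminal stock prices: S_u = 126, S_d = 67.5
Terminal payoffs (K − S): max(-19, 0) = 0, max(39.5, 0) = 39.5
Node 0 (S = 90): V_0 = 1/1.12·[0.5692·0.0000 + 0.4308·39.5000] = 15.1923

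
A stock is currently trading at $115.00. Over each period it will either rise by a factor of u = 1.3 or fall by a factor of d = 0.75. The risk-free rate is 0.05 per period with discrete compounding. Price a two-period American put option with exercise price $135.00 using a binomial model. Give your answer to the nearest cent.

$26.25

Risk-neutral probability p = (1 + 0.05 − 0.75)/(1.3 − 0.75) = 0.3000/0.5500 = 0.5455
Terminal stock prices: S_uu = 194.4, S_ud = 112.1, S_dd = 64.69
Terminal payoffs (K − S): max(-59.35, 0) = 0, max(22.88, 0) = 22.88, max(70.31, 0) = 70.31
Node u (S = 149.5): continuation = 1/1.05·[0.5455·0.0000 + 0.4545·22.8750] = 9.9026; exercise value = 0.0000 ≤ continuation, so V_u = 9.9026
Node d (S = 86.25): continuation = 1/1.05·[0.5455·22.8750 + 0.4545·70.3125] = 42.3214; exercise value = 48.7500 > continuation, so V_d = 48.7500 (exercise)
Node 0 (S = 115): continuation = 1/1.05·[0.5455·9.9026 + 0.4545·48.7500] = 26.2481; exercise value = 20.0000 ≤ continuation, so V_0 = 26.2481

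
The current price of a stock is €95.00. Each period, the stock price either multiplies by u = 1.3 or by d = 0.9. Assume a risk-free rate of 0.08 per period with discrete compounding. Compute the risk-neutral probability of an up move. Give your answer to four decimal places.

Risk-neutral probability p = (1 + 0.08 − 0.9)/(1.3 − 0.9) = 0.1800/0.4000 = 0.4500

p = 0.4500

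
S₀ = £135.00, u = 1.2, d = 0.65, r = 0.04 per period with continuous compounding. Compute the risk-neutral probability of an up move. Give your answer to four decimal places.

Risk-neutral probability p = (e^0.04 − 0.65)/(1.2 − 0.65) = 0.3908/0.5500 = 0.7106

p = 0.7106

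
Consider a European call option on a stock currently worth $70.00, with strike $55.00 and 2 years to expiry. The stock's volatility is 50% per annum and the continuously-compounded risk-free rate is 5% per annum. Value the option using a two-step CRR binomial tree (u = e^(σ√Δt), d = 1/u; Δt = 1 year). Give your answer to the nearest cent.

CRR parameters: u = e^(σ√Δt) = e^(0.5·√1) = 1.6487, d = 1/u = 0.6065
Per-period rate: rΔt = 0.05·1 = 0.05, so R = e^0.05 = 1.0513
Risk-neutral probability p = (e^0.05 − 0.6065)/(1.6487 − 0.6065) = 0.4447/1.0422 = 0.4267
Terminal stock prices: S_uu = 190.3, S_ud = 70, S_dd = 25.75
Terminal payoffs (S − K): max(135.3, 0) = 135.3, max(15, 0) = 15, max(-29.25, 0) = 0
Node u (S = 115.4): V_u = e^(−0.05)·[0.4267·135.2797 + 0.5733·15.0000] = 63.0929
Node d (S = 42.46): V_d = e^(−0.05)·[0.4267·15.0000 + 0.5733·0.0000] = 6.0889
Node 0 (S = 70): V_0 = e^(−0.05)·[0.4267·63.0929 + 0.5733·6.0889] = 28.9312

$28.93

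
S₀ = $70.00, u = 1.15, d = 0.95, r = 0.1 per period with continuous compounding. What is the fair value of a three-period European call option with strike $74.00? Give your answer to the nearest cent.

$15.41

Risk-neutral probability p = (e^0.1 − 0.95)/(1.15 − 0.95) = 0.1552/0.2000 = 0.7759
Terminal stock prices: S_uuu = 106.5, S_uud = 87.95, S_udd = 72.65, S_ddd = 60.02
Terminal payoffs (S − K): max(32.46, 0) = 32.46, max(13.95, 0) = 13.95, max(-1.349, 0) = 0, max(-13.98, 0) = 0
Node uu (S = 92.57): V_uu = e^(−0.1)·[0.7759·32.4612 + 0.2241·13.9462] = 25.6170
Node ud (S = 76.47): V_ud = e^(−0.1)·[0.7759·13.9462 + 0.2241·0.0000] = 9.7906
Node dd (S = 63.17): V_dd = e^(−0.1)·[0.7759·0.0000 + 0.2241·0.0000] = 0.0000
Node u (S = 80.5): V_u = e^(−0.1)·[0.7759·25.6170 + 0.2241·9.7906] = 19.9694
Node d (S = 66.5): V_d = e^(−0.1)·[0.7759·9.7906 + 0.2241·0.0000] = 6.8732
Node 0 (S = 70): V_0 = e^(−0.1)·[0.7759·19.9694 + 0.2241·6.8732] = 15.4130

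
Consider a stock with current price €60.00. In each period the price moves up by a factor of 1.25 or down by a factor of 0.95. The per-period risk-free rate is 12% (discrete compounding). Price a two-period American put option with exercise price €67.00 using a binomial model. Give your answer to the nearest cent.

Risk-neutral probability p = (1 + 0.12 − 0.95)/(1.25 − 0.95) = 0.1700/0.3000 = 0.5667
Terminal stock prices: S_uu = 93.75, S_ud = 71.25, S_dd = 54.15
Terminal payoffs (K − S): max(-26.75, 0) = 0, max(-4.25, 0) = 0, max(12.85, 0) = 12.85
Node u (S = 75): continuation = 1/1.12·[0.5667·0.0000 + 0.4333·0.0000] = 0.0000; exercise value = 0.0000 ≤ continuation, so V_u = 0.0000
Node d (S = 57): continuation = 1/1.12·[0.5667·0.0000 + 0.4333·12.8500] = 4.9717; exercise value = 10.0000 > continuation, so V_d = 10.0000 (exercise)
Node 0 (S = 60): continuation = 1/1.12·[0.5667·0.0000 + 0.4333·10.0000] = 3.8690; exercise value = 7.0000 > continuation, so V_0 = 7.0000 (exercise)

€7.00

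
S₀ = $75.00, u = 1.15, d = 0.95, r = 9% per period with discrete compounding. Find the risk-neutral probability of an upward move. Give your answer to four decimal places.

p = 0.7000

Risk-neutral probability p = (1 + 0.09 − 0.95)/(1.15 − 0.95) = 0.1400/0.2000 = 0.7000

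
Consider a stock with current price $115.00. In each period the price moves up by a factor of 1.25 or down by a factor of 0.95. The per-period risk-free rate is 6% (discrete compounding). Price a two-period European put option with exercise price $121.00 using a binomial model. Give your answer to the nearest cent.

$6.14

Risk-neutral probability p = (1 + 0.06 − 0.95)/(1.25 − 0.95) = 0.1100/0.3000 = 0.3667
Terminal stock prices: S_uu = 179.7, S_ud = 136.6, S_dd = 103.8
Terminal payoffs (K − S): max(-58.69, 0) = 0, max(-15.56, 0) = 0, max(17.21, 0) = 17.21
Node u (S = 143.8): V_u = 1/1.06·[0.3667·0.0000 + 0.6333·0.0000] = 0.0000
Node d (S = 109.2): V_d = 1/1.06·[0.3667·0.0000 + 0.6333·17.2125] = 10.2842
Node 0 (S = 115): V_0 = 1/1.06·[0.3667·0.0000 + 0.6333·10.2842] = 6.1446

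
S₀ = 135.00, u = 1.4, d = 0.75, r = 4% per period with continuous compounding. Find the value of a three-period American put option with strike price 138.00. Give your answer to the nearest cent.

Risk-neutral probability p = (e^0.04 − 0.75)/(1.4 − 0.75) = 0.2908/0.6500 = 0.4474
Terminal stock prices: S_uuu = 370.4, S_uud = 198.4, S_udd = 106.3, S_ddd = 56.95
Terminal payoffs (K − S): max(-232.4, 0) = 0, max(-60.45, 0) = 0, max(31.69, 0) = 31.69, max(81.05, 0) = 81.05
Node uu (S = 264.6): continuation = e^(−0.04)·[0.4474·0.0000 + 0.5526·0.0000] = 0.0000; exercise value = 0.0000 ≤ continuation, so V_uu = 0.0000
Node ud (S = 141.8): continuation = e^(−0.04)·[0.4474·0.0000 + 0.5526·31.6875] = 16.8239; exercise value = 0.0000 ≤ continuation, so V_ud = 16.8239
Node dd (S = 75.94): continuation = e^(−0.04)·[0.4474·31.6875 + 0.5526·81.0469] = 56.6514; exercise value = 62.0625 > continuation, so V_dd = 62.0625 (exercise)
Node u (S = 189): continuation = e^(−0.04)·[0.4474·0.0000 + 0.5526·16.8239] = 8.9323; exercise value = 0.0000 ≤ continuation, so V_u = 8.9323
Node d (S = 101.2): continuation = e^(−0.04)·[0.4474·16.8239 + 0.5526·62.0625] = 40.1828; exercise value = 36.7500 ≤ continuation, so V_d = 40.1828
Node 0 (S = 135): continuation = e^(−0.04)·[0.4474·8.9323 + 0.5526·40.1828] = 25.1739; exercise value = 3.0000 ≤ continuation, so V_0 = 25.1739

25.17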